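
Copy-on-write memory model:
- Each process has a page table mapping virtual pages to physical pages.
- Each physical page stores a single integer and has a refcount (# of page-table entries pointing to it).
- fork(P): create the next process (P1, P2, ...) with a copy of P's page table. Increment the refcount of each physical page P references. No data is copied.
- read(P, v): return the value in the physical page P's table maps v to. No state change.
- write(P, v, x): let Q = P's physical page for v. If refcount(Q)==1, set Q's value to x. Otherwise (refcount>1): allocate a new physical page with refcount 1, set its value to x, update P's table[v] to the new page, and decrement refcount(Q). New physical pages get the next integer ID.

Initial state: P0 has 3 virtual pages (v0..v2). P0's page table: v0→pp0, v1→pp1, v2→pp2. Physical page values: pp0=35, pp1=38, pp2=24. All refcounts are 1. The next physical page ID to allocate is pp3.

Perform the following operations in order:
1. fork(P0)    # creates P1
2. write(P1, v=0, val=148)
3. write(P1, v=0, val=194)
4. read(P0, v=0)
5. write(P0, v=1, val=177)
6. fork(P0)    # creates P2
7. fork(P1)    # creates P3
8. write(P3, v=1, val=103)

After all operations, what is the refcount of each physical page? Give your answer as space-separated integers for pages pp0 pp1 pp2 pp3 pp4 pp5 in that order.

Op 1: fork(P0) -> P1. 3 ppages; refcounts: pp0:2 pp1:2 pp2:2
Op 2: write(P1, v0, 148). refcount(pp0)=2>1 -> COPY to pp3. 4 ppages; refcounts: pp0:1 pp1:2 pp2:2 pp3:1
Op 3: write(P1, v0, 194). refcount(pp3)=1 -> write in place. 4 ppages; refcounts: pp0:1 pp1:2 pp2:2 pp3:1
Op 4: read(P0, v0) -> 35. No state change.
Op 5: write(P0, v1, 177). refcount(pp1)=2>1 -> COPY to pp4. 5 ppages; refcounts: pp0:1 pp1:1 pp2:2 pp3:1 pp4:1
Op 6: fork(P0) -> P2. 5 ppages; refcounts: pp0:2 pp1:1 pp2:3 pp3:1 pp4:2
Op 7: fork(P1) -> P3. 5 ppages; refcounts: pp0:2 pp1:2 pp2:4 pp3:2 pp4:2
Op 8: write(P3, v1, 103). refcount(pp1)=2>1 -> COPY to pp5. 6 ppages; refcounts: pp0:2 pp1:1 pp2:4 pp3:2 pp4:2 pp5:1

Answer: 2 1 4 2 2 1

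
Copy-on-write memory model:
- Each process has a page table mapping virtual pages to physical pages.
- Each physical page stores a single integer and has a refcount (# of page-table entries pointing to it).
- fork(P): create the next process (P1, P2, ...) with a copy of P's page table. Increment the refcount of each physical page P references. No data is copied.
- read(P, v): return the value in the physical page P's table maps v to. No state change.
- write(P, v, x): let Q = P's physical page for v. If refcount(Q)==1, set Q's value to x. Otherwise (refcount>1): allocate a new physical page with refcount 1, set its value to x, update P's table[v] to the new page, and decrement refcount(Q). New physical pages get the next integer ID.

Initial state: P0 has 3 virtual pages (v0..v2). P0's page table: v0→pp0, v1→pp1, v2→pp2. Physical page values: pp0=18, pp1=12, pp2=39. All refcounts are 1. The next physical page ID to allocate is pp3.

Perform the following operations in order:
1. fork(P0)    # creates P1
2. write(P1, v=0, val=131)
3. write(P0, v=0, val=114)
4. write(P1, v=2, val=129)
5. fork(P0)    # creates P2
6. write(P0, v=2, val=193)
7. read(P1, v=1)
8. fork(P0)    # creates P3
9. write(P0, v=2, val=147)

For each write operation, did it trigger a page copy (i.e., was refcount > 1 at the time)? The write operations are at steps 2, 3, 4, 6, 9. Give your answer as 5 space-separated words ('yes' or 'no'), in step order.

Op 1: fork(P0) -> P1. 3 ppages; refcounts: pp0:2 pp1:2 pp2:2
Op 2: write(P1, v0, 131). refcount(pp0)=2>1 -> COPY to pp3. 4 ppages; refcounts: pp0:1 pp1:2 pp2:2 pp3:1
Op 3: write(P0, v0, 114). refcount(pp0)=1 -> write in place. 4 ppages; refcounts: pp0:1 pp1:2 pp2:2 pp3:1
Op 4: write(P1, v2, 129). refcount(pp2)=2>1 -> COPY to pp4. 5 ppages; refcounts: pp0:1 pp1:2 pp2:1 pp3:1 pp4:1
Op 5: fork(P0) -> P2. 5 ppages; refcounts: pp0:2 pp1:3 pp2:2 pp3:1 pp4:1
Op 6: write(P0, v2, 193). refcount(pp2)=2>1 -> COPY to pp5. 6 ppages; refcounts: pp0:2 pp1:3 pp2:1 pp3:1 pp4:1 pp5:1
Op 7: read(P1, v1) -> 12. No state change.
Op 8: fork(P0) -> P3. 6 ppages; refcounts: pp0:3 pp1:4 pp2:1 pp3:1 pp4:1 pp5:2
Op 9: write(P0, v2, 147). refcount(pp5)=2>1 -> COPY to pp6. 7 ppages; refcounts: pp0:3 pp1:4 pp2:1 pp3:1 pp4:1 pp5:1 pp6:1

yes no yes yes yes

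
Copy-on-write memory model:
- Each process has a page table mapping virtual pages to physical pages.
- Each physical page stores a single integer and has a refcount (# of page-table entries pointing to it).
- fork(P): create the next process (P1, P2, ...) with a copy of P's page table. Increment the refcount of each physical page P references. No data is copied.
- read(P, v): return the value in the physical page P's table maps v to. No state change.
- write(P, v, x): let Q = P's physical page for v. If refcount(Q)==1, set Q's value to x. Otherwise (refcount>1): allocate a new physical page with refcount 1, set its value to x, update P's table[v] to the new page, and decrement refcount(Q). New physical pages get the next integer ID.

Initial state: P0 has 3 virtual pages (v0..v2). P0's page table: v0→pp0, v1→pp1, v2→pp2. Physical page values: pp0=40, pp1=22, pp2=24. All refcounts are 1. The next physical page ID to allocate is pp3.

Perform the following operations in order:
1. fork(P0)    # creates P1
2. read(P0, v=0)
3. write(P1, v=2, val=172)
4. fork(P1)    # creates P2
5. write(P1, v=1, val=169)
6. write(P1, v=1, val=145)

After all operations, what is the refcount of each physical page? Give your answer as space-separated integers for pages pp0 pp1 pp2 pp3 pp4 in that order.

Answer: 3 2 1 2 1

Derivation:
Op 1: fork(P0) -> P1. 3 ppages; refcounts: pp0:2 pp1:2 pp2:2
Op 2: read(P0, v0) -> 40. No state change.
Op 3: write(P1, v2, 172). refcount(pp2)=2>1 -> COPY to pp3. 4 ppages; refcounts: pp0:2 pp1:2 pp2:1 pp3:1
Op 4: fork(P1) -> P2. 4 ppages; refcounts: pp0:3 pp1:3 pp2:1 pp3:2
Op 5: write(P1, v1, 169). refcount(pp1)=3>1 -> COPY to pp4. 5 ppages; refcounts: pp0:3 pp1:2 pp2:1 pp3:2 pp4:1
Op 6: write(P1, v1, 145). refcount(pp4)=1 -> write in place. 5 ppages; refcounts: pp0:3 pp1:2 pp2:1 pp3:2 pp4:1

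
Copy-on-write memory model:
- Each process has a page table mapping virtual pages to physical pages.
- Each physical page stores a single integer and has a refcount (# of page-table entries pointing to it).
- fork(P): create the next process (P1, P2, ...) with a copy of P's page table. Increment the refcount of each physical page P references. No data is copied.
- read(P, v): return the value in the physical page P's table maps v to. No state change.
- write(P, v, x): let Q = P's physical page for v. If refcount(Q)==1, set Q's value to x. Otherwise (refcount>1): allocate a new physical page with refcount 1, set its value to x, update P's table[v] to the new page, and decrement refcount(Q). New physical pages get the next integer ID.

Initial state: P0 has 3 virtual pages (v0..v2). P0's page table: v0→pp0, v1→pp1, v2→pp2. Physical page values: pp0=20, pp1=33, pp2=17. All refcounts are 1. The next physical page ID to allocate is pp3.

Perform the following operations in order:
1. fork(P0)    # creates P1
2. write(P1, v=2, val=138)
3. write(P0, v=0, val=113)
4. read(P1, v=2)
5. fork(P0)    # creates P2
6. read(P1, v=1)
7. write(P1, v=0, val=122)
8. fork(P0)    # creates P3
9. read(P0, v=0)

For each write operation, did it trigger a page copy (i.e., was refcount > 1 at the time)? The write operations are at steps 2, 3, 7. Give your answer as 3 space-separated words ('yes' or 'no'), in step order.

Op 1: fork(P0) -> P1. 3 ppages; refcounts: pp0:2 pp1:2 pp2:2
Op 2: write(P1, v2, 138). refcount(pp2)=2>1 -> COPY to pp3. 4 ppages; refcounts: pp0:2 pp1:2 pp2:1 pp3:1
Op 3: write(P0, v0, 113). refcount(pp0)=2>1 -> COPY to pp4. 5 ppages; refcounts: pp0:1 pp1:2 pp2:1 pp3:1 pp4:1
Op 4: read(P1, v2) -> 138. No state change.
Op 5: fork(P0) -> P2. 5 ppages; refcounts: pp0:1 pp1:3 pp2:2 pp3:1 pp4:2
Op 6: read(P1, v1) -> 33. No state change.
Op 7: write(P1, v0, 122). refcount(pp0)=1 -> write in place. 5 ppages; refcounts: pp0:1 pp1:3 pp2:2 pp3:1 pp4:2
Op 8: fork(P0) -> P3. 5 ppages; refcounts: pp0:1 pp1:4 pp2:3 pp3:1 pp4:3
Op 9: read(P0, v0) -> 113. No state change.

yes yes no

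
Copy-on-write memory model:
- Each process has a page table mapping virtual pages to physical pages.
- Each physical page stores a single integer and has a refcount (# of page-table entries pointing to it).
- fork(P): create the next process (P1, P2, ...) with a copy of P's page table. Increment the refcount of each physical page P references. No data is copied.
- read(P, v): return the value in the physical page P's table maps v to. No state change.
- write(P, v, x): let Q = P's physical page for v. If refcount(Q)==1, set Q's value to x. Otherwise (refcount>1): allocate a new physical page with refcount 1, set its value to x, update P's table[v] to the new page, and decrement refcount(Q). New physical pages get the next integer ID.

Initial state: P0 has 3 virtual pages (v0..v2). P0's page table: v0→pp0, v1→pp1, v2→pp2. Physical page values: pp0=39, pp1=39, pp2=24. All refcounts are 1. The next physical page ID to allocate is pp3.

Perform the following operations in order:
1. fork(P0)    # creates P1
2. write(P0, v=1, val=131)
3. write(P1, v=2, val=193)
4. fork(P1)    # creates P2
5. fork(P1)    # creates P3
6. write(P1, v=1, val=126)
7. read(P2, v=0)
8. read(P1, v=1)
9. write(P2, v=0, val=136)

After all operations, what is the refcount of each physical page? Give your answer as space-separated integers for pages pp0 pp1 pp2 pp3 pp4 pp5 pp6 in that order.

Answer: 3 2 1 1 3 1 1

Derivation:
Op 1: fork(P0) -> P1. 3 ppages; refcounts: pp0:2 pp1:2 pp2:2
Op 2: write(P0, v1, 131). refcount(pp1)=2>1 -> COPY to pp3. 4 ppages; refcounts: pp0:2 pp1:1 pp2:2 pp3:1
Op 3: write(P1, v2, 193). refcount(pp2)=2>1 -> COPY to pp4. 5 ppages; refcounts: pp0:2 pp1:1 pp2:1 pp3:1 pp4:1
Op 4: fork(P1) -> P2. 5 ppages; refcounts: pp0:3 pp1:2 pp2:1 pp3:1 pp4:2
Op 5: fork(P1) -> P3. 5 ppages; refcounts: pp0:4 pp1:3 pp2:1 pp3:1 pp4:3
Op 6: write(P1, v1, 126). refcount(pp1)=3>1 -> COPY to pp5. 6 ppages; refcounts: pp0:4 pp1:2 pp2:1 pp3:1 pp4:3 pp5:1
Op 7: read(P2, v0) -> 39. No state change.
Op 8: read(P1, v1) -> 126. No state change.
Op 9: write(P2, v0, 136). refcount(pp0)=4>1 -> COPY to pp6. 7 ppages; refcounts: pp0:3 pp1:2 pp2:1 pp3:1 pp4:3 pp5:1 pp6:1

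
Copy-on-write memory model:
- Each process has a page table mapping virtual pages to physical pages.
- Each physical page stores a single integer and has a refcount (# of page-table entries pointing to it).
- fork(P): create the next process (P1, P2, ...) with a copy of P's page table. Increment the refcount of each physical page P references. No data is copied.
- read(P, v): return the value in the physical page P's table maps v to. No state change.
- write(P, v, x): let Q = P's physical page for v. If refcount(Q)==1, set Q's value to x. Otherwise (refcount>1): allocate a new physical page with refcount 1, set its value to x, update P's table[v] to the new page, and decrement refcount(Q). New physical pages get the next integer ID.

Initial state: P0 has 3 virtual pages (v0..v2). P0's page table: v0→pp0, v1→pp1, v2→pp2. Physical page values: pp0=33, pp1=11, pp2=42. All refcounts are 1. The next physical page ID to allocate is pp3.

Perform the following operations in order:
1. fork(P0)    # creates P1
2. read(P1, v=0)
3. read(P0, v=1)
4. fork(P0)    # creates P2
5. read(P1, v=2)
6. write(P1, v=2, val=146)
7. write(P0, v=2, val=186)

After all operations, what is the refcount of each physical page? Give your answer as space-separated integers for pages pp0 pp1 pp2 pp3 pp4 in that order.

Answer: 3 3 1 1 1

Derivation:
Op 1: fork(P0) -> P1. 3 ppages; refcounts: pp0:2 pp1:2 pp2:2
Op 2: read(P1, v0) -> 33. No state change.
Op 3: read(P0, v1) -> 11. No state change.
Op 4: fork(P0) -> P2. 3 ppages; refcounts: pp0:3 pp1:3 pp2:3
Op 5: read(P1, v2) -> 42. No state change.
Op 6: write(P1, v2, 146). refcount(pp2)=3>1 -> COPY to pp3. 4 ppages; refcounts: pp0:3 pp1:3 pp2:2 pp3:1
Op 7: write(P0, v2, 186). refcount(pp2)=2>1 -> COPY to pp4. 5 ppages; refcounts: pp0:3 pp1:3 pp2:1 pp3:1 pp4:1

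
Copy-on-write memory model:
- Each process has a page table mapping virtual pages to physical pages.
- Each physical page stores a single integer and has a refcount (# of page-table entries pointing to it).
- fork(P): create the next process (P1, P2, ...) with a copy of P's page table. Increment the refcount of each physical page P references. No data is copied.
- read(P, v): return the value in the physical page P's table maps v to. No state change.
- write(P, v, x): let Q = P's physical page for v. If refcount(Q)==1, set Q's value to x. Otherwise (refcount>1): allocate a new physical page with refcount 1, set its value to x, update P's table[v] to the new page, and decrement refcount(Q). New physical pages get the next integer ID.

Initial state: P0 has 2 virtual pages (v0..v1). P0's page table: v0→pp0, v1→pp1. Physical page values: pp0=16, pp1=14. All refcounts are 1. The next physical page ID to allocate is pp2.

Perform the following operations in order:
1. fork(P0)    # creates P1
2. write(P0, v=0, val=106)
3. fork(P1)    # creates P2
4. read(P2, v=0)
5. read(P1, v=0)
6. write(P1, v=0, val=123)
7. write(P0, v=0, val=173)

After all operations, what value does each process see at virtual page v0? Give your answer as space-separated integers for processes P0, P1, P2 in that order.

Answer: 173 123 16

Derivation:
Op 1: fork(P0) -> P1. 2 ppages; refcounts: pp0:2 pp1:2
Op 2: write(P0, v0, 106). refcount(pp0)=2>1 -> COPY to pp2. 3 ppages; refcounts: pp0:1 pp1:2 pp2:1
Op 3: fork(P1) -> P2. 3 ppages; refcounts: pp0:2 pp1:3 pp2:1
Op 4: read(P2, v0) -> 16. No state change.
Op 5: read(P1, v0) -> 16. No state change.
Op 6: write(P1, v0, 123). refcount(pp0)=2>1 -> COPY to pp3. 4 ppages; refcounts: pp0:1 pp1:3 pp2:1 pp3:1
Op 7: write(P0, v0, 173). refcount(pp2)=1 -> write in place. 4 ppages; refcounts: pp0:1 pp1:3 pp2:1 pp3:1
P0: v0 -> pp2 = 173
P1: v0 -> pp3 = 123
P2: v0 -> pp0 = 16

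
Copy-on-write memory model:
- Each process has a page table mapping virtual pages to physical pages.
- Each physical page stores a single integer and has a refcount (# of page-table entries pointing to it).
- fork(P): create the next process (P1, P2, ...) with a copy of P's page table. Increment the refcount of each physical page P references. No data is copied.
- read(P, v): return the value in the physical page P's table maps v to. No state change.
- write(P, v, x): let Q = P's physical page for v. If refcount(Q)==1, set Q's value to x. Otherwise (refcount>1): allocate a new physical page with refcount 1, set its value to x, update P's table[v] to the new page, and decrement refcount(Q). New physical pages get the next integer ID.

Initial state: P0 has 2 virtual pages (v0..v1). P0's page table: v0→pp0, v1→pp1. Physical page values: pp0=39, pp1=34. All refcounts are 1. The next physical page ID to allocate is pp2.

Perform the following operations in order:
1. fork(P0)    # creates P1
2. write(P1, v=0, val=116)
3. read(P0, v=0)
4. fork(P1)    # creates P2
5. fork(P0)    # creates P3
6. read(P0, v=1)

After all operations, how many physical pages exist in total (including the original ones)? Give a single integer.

Op 1: fork(P0) -> P1. 2 ppages; refcounts: pp0:2 pp1:2
Op 2: write(P1, v0, 116). refcount(pp0)=2>1 -> COPY to pp2. 3 ppages; refcounts: pp0:1 pp1:2 pp2:1
Op 3: read(P0, v0) -> 39. No state change.
Op 4: fork(P1) -> P2. 3 ppages; refcounts: pp0:1 pp1:3 pp2:2
Op 5: fork(P0) -> P3. 3 ppages; refcounts: pp0:2 pp1:4 pp2:2
Op 6: read(P0, v1) -> 34. No state change.

Answer: 3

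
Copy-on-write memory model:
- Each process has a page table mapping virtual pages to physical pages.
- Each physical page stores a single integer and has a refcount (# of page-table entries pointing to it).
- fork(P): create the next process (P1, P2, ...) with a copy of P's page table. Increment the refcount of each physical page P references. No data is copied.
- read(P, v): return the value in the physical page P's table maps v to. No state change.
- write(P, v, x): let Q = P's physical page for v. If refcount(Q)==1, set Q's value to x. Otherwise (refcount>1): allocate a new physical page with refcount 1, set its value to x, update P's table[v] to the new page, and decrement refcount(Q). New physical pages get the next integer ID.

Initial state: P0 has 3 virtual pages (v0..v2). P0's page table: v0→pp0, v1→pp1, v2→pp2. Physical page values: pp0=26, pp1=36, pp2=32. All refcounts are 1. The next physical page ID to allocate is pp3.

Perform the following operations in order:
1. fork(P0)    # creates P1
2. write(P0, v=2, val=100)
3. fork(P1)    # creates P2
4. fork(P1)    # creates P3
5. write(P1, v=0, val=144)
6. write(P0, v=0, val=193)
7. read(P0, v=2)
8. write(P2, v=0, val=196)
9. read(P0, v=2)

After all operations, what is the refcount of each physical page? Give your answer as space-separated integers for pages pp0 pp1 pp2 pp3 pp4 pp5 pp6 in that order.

Op 1: fork(P0) -> P1. 3 ppages; refcounts: pp0:2 pp1:2 pp2:2
Op 2: write(P0, v2, 100). refcount(pp2)=2>1 -> COPY to pp3. 4 ppages; refcounts: pp0:2 pp1:2 pp2:1 pp3:1
Op 3: fork(P1) -> P2. 4 ppages; refcounts: pp0:3 pp1:3 pp2:2 pp3:1
Op 4: fork(P1) -> P3. 4 ppages; refcounts: pp0:4 pp1:4 pp2:3 pp3:1
Op 5: write(P1, v0, 144). refcount(pp0)=4>1 -> COPY to pp4. 5 ppages; refcounts: pp0:3 pp1:4 pp2:3 pp3:1 pp4:1
Op 6: write(P0, v0, 193). refcount(pp0)=3>1 -> COPY to pp5. 6 ppages; refcounts: pp0:2 pp1:4 pp2:3 pp3:1 pp4:1 pp5:1
Op 7: read(P0, v2) -> 100. No state change.
Op 8: write(P2, v0, 196). refcount(pp0)=2>1 -> COPY to pp6. 7 ppages; refcounts: pp0:1 pp1:4 pp2:3 pp3:1 pp4:1 pp5:1 pp6:1
Op 9: read(P0, v2) -> 100. No state change.

Answer: 1 4 3 1 1 1 1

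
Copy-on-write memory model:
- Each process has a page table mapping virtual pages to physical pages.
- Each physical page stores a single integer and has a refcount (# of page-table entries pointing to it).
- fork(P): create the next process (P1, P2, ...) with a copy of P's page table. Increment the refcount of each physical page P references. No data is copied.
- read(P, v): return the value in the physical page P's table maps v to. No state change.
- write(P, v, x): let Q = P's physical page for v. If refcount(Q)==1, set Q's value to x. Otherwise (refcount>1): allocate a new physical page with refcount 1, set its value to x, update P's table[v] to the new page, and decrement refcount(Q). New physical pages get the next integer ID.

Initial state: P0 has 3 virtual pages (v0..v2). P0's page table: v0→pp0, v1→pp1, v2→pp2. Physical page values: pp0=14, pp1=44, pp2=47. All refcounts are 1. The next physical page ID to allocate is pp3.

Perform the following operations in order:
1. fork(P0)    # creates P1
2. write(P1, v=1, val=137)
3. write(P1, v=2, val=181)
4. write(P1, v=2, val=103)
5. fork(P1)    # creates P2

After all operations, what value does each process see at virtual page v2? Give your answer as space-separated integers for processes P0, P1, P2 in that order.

Op 1: fork(P0) -> P1. 3 ppages; refcounts: pp0:2 pp1:2 pp2:2
Op 2: write(P1, v1, 137). refcount(pp1)=2>1 -> COPY to pp3. 4 ppages; refcounts: pp0:2 pp1:1 pp2:2 pp3:1
Op 3: write(P1, v2, 181). refcount(pp2)=2>1 -> COPY to pp4. 5 ppages; refcounts: pp0:2 pp1:1 pp2:1 pp3:1 pp4:1
Op 4: write(P1, v2, 103). refcount(pp4)=1 -> write in place. 5 ppages; refcounts: pp0:2 pp1:1 pp2:1 pp3:1 pp4:1
Op 5: fork(P1) -> P2. 5 ppages; refcounts: pp0:3 pp1:1 pp2:1 pp3:2 pp4:2
P0: v2 -> pp2 = 47
P1: v2 -> pp4 = 103
P2: v2 -> pp4 = 103

Answer: 47 103 103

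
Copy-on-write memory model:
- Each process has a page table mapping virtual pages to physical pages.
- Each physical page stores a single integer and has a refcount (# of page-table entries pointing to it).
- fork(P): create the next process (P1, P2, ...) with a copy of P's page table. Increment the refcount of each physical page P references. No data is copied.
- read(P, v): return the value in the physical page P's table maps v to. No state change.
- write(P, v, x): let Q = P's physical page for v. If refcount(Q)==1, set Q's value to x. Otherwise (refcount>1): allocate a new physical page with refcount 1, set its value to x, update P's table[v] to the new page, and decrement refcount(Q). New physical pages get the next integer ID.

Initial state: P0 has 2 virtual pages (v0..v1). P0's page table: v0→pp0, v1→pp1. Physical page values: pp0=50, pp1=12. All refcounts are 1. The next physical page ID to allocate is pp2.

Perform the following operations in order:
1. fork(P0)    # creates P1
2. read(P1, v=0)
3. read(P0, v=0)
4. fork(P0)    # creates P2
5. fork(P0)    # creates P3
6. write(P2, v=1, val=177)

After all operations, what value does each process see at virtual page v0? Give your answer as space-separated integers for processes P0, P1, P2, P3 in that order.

Answer: 50 50 50 50

Derivation:
Op 1: fork(P0) -> P1. 2 ppages; refcounts: pp0:2 pp1:2
Op 2: read(P1, v0) -> 50. No state change.
Op 3: read(P0, v0) -> 50. No state change.
Op 4: fork(P0) -> P2. 2 ppages; refcounts: pp0:3 pp1:3
Op 5: fork(P0) -> P3. 2 ppages; refcounts: pp0:4 pp1:4
Op 6: write(P2, v1, 177). refcount(pp1)=4>1 -> COPY to pp2. 3 ppages; refcounts: pp0:4 pp1:3 pp2:1
P0: v0 -> pp0 = 50
P1: v0 -> pp0 = 50
P2: v0 -> pp0 = 50
P3: v0 -> pp0 = 50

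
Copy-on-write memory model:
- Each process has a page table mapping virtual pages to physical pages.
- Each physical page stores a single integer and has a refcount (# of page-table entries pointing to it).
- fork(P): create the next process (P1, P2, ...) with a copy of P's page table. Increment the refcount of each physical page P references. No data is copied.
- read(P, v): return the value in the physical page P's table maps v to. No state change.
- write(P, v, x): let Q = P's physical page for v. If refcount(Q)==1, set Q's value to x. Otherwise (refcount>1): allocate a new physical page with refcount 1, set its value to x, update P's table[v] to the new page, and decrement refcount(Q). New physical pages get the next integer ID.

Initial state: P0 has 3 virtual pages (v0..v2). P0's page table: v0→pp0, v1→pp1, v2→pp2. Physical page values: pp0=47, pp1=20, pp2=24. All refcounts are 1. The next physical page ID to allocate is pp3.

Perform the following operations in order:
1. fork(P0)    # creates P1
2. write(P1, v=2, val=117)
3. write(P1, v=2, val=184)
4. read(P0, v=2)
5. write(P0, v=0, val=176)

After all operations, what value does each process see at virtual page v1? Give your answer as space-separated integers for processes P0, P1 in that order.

Answer: 20 20

Derivation:
Op 1: fork(P0) -> P1. 3 ppages; refcounts: pp0:2 pp1:2 pp2:2
Op 2: write(P1, v2, 117). refcount(pp2)=2>1 -> COPY to pp3. 4 ppages; refcounts: pp0:2 pp1:2 pp2:1 pp3:1
Op 3: write(P1, v2, 184). refcount(pp3)=1 -> write in place. 4 ppages; refcounts: pp0:2 pp1:2 pp2:1 pp3:1
Op 4: read(P0, v2) -> 24. No state change.
Op 5: write(P0, v0, 176). refcount(pp0)=2>1 -> COPY to pp4. 5 ppages; refcounts: pp0:1 pp1:2 pp2:1 pp3:1 pp4:1
P0: v1 -> pp1 = 20
P1: v1 -> pp1 = 20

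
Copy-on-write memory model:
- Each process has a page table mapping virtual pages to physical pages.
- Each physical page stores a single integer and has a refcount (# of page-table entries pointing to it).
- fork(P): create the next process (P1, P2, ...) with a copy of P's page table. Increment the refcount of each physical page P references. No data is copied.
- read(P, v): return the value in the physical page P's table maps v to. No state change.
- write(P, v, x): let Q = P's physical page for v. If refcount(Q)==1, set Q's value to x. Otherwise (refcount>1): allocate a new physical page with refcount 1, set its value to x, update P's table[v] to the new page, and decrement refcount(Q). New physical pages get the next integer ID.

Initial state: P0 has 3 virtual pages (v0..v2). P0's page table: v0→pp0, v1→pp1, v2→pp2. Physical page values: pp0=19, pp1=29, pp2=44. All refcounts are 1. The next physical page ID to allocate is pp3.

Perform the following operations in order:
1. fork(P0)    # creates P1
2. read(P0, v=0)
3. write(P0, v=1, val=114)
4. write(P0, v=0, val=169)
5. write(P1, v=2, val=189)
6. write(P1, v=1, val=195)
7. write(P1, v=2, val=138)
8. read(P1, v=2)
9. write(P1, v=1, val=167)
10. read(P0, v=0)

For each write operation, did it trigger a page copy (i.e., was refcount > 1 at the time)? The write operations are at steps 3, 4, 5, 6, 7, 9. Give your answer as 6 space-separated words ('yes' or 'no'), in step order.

Op 1: fork(P0) -> P1. 3 ppages; refcounts: pp0:2 pp1:2 pp2:2
Op 2: read(P0, v0) -> 19. No state change.
Op 3: write(P0, v1, 114). refcount(pp1)=2>1 -> COPY to pp3. 4 ppages; refcounts: pp0:2 pp1:1 pp2:2 pp3:1
Op 4: write(P0, v0, 169). refcount(pp0)=2>1 -> COPY to pp4. 5 ppages; refcounts: pp0:1 pp1:1 pp2:2 pp3:1 pp4:1
Op 5: write(P1, v2, 189). refcount(pp2)=2>1 -> COPY to pp5. 6 ppages; refcounts: pp0:1 pp1:1 pp2:1 pp3:1 pp4:1 pp5:1
Op 6: write(P1, v1, 195). refcount(pp1)=1 -> write in place. 6 ppages; refcounts: pp0:1 pp1:1 pp2:1 pp3:1 pp4:1 pp5:1
Op 7: write(P1, v2, 138). refcount(pp5)=1 -> write in place. 6 ppages; refcounts: pp0:1 pp1:1 pp2:1 pp3:1 pp4:1 pp5:1
Op 8: read(P1, v2) -> 138. No state change.
Op 9: write(P1, v1, 167). refcount(pp1)=1 -> write in place. 6 ppages; refcounts: pp0:1 pp1:1 pp2:1 pp3:1 pp4:1 pp5:1
Op 10: read(P0, v0) -> 169. No state change.

yes yes yes no no no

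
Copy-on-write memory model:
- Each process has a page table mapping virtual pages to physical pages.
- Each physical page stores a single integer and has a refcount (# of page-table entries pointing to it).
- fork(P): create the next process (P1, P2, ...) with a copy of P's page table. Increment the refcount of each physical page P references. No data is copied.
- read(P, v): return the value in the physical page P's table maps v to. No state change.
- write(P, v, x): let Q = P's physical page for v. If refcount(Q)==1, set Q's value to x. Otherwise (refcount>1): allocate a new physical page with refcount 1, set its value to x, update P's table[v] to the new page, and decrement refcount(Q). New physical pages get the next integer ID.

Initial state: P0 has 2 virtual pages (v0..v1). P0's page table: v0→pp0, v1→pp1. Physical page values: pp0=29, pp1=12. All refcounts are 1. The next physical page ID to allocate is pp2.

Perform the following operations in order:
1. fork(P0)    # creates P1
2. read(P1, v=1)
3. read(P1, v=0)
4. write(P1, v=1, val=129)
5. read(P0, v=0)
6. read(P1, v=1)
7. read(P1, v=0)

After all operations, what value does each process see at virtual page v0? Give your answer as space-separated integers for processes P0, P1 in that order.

Op 1: fork(P0) -> P1. 2 ppages; refcounts: pp0:2 pp1:2
Op 2: read(P1, v1) -> 12. No state change.
Op 3: read(P1, v0) -> 29. No state change.
Op 4: write(P1, v1, 129). refcount(pp1)=2>1 -> COPY to pp2. 3 ppages; refcounts: pp0:2 pp1:1 pp2:1
Op 5: read(P0, v0) -> 29. No state change.
Op 6: read(P1, v1) -> 129. No state change.
Op 7: read(P1, v0) -> 29. No state change.
P0: v0 -> pp0 = 29
P1: v0 -> pp0 = 29

Answer: 29 29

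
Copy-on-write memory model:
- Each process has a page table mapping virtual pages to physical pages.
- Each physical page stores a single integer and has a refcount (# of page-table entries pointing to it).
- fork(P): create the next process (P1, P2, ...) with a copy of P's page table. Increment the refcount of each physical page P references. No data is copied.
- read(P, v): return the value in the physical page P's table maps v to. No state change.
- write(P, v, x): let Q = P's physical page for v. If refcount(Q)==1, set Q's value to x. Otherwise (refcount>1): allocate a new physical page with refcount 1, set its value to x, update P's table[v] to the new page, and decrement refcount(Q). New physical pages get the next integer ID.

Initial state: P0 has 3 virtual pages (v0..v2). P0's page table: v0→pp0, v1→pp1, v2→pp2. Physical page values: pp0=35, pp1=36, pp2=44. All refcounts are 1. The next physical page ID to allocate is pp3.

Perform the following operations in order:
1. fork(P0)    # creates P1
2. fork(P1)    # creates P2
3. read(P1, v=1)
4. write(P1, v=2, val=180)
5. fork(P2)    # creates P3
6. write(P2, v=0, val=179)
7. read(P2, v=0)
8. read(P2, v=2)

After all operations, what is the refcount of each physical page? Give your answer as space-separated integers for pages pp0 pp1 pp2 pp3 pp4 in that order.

Op 1: fork(P0) -> P1. 3 ppages; refcounts: pp0:2 pp1:2 pp2:2
Op 2: fork(P1) -> P2. 3 ppages; refcounts: pp0:3 pp1:3 pp2:3
Op 3: read(P1, v1) -> 36. No state change.
Op 4: write(P1, v2, 180). refcount(pp2)=3>1 -> COPY to pp3. 4 ppages; refcounts: pp0:3 pp1:3 pp2:2 pp3:1
Op 5: fork(P2) -> P3. 4 ppages; refcounts: pp0:4 pp1:4 pp2:3 pp3:1
Op 6: write(P2, v0, 179). refcount(pp0)=4>1 -> COPY to pp4. 5 ppages; refcounts: pp0:3 pp1:4 pp2:3 pp3:1 pp4:1
Op 7: read(P2, v0) -> 179. No state change.
Op 8: read(P2, v2) -> 44. No state change.

Answer: 3 4 3 1 1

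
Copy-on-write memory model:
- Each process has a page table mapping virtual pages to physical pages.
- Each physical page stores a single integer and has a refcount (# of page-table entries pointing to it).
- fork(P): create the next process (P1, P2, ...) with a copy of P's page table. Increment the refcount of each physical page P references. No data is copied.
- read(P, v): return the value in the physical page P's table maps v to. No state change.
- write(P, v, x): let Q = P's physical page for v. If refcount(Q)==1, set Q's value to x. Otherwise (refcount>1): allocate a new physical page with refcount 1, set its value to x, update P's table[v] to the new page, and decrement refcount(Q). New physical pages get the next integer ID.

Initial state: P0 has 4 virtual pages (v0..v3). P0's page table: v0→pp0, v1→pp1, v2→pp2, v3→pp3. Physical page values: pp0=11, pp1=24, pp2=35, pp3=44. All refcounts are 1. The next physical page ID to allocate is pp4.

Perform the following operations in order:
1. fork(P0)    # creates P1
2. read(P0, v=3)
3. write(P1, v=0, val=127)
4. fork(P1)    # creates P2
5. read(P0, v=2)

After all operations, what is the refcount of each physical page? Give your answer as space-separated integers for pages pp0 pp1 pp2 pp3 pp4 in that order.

Answer: 1 3 3 3 2

Derivation:
Op 1: fork(P0) -> P1. 4 ppages; refcounts: pp0:2 pp1:2 pp2:2 pp3:2
Op 2: read(P0, v3) -> 44. No state change.
Op 3: write(P1, v0, 127). refcount(pp0)=2>1 -> COPY to pp4. 5 ppages; refcounts: pp0:1 pp1:2 pp2:2 pp3:2 pp4:1
Op 4: fork(P1) -> P2. 5 ppages; refcounts: pp0:1 pp1:3 pp2:3 pp3:3 pp4:2
Op 5: read(P0, v2) -> 35. No state change.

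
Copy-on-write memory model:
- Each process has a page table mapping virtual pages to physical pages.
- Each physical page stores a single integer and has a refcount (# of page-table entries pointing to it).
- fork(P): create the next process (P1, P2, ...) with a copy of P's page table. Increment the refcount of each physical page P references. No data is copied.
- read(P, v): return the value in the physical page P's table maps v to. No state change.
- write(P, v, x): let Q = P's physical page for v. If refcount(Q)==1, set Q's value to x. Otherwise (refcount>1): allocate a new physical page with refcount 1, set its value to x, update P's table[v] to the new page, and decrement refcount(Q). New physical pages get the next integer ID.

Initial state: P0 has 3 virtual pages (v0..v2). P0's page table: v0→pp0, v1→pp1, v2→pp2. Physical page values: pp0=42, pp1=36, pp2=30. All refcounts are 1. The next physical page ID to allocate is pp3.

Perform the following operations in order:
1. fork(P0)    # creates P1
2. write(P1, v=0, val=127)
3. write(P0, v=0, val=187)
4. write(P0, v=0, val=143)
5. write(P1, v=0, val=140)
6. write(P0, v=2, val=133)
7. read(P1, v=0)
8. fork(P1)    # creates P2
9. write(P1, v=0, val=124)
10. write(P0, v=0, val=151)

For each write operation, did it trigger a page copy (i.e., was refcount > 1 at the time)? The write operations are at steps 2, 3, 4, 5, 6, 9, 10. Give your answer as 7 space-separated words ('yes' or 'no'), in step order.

Op 1: fork(P0) -> P1. 3 ppages; refcounts: pp0:2 pp1:2 pp2:2
Op 2: write(P1, v0, 127). refcount(pp0)=2>1 -> COPY to pp3. 4 ppages; refcounts: pp0:1 pp1:2 pp2:2 pp3:1
Op 3: write(P0, v0, 187). refcount(pp0)=1 -> write in place. 4 ppages; refcounts: pp0:1 pp1:2 pp2:2 pp3:1
Op 4: write(P0, v0, 143). refcount(pp0)=1 -> write in place. 4 ppages; refcounts: pp0:1 pp1:2 pp2:2 pp3:1
Op 5: write(P1, v0, 140). refcount(pp3)=1 -> write in place. 4 ppages; refcounts: pp0:1 pp1:2 pp2:2 pp3:1
Op 6: write(P0, v2, 133). refcount(pp2)=2>1 -> COPY to pp4. 5 ppages; refcounts: pp0:1 pp1:2 pp2:1 pp3:1 pp4:1
Op 7: read(P1, v0) -> 140. No state change.
Op 8: fork(P1) -> P2. 5 ppages; refcounts: pp0:1 pp1:3 pp2:2 pp3:2 pp4:1
Op 9: write(P1, v0, 124). refcount(pp3)=2>1 -> COPY to pp5. 6 ppages; refcounts: pp0:1 pp1:3 pp2:2 pp3:1 pp4:1 pp5:1
Op 10: write(P0, v0, 151). refcount(pp0)=1 -> write in place. 6 ppages; refcounts: pp0:1 pp1:3 pp2:2 pp3:1 pp4:1 pp5:1

yes no no no yes yes no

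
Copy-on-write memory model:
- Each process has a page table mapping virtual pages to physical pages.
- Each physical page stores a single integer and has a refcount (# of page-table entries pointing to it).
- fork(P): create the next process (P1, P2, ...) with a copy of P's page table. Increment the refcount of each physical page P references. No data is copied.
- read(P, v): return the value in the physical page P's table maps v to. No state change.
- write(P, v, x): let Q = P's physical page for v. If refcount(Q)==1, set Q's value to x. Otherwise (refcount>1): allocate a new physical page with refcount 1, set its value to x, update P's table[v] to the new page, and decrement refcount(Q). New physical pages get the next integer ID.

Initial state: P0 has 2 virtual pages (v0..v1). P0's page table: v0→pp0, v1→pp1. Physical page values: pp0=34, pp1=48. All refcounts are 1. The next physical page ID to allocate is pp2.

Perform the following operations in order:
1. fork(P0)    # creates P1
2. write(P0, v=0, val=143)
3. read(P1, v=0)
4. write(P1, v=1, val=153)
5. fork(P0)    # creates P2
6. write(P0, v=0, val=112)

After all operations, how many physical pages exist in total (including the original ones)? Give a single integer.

Op 1: fork(P0) -> P1. 2 ppages; refcounts: pp0:2 pp1:2
Op 2: write(P0, v0, 143). refcount(pp0)=2>1 -> COPY to pp2. 3 ppages; refcounts: pp0:1 pp1:2 pp2:1
Op 3: read(P1, v0) -> 34. No state change.
Op 4: write(P1, v1, 153). refcount(pp1)=2>1 -> COPY to pp3. 4 ppages; refcounts: pp0:1 pp1:1 pp2:1 pp3:1
Op 5: fork(P0) -> P2. 4 ppages; refcounts: pp0:1 pp1:2 pp2:2 pp3:1
Op 6: write(P0, v0, 112). refcount(pp2)=2>1 -> COPY to pp4. 5 ppages; refcounts: pp0:1 pp1:2 pp2:1 pp3:1 pp4:1

Answer: 5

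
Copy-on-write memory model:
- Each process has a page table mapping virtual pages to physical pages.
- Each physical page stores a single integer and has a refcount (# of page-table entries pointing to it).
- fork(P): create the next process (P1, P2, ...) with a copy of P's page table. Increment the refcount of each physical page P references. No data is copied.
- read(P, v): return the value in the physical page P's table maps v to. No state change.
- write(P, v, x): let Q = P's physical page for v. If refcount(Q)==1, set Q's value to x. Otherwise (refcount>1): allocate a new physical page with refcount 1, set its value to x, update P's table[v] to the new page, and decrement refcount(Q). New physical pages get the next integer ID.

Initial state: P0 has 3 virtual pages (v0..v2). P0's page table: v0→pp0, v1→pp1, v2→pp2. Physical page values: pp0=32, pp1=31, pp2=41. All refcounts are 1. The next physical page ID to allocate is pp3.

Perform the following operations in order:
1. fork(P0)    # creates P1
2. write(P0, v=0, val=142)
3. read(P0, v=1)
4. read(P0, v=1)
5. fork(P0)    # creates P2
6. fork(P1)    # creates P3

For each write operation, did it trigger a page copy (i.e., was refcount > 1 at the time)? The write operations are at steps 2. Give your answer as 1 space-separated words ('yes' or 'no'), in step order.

Op 1: fork(P0) -> P1. 3 ppages; refcounts: pp0:2 pp1:2 pp2:2
Op 2: write(P0, v0, 142). refcount(pp0)=2>1 -> COPY to pp3. 4 ppages; refcounts: pp0:1 pp1:2 pp2:2 pp3:1
Op 3: read(P0, v1) -> 31. No state change.
Op 4: read(P0, v1) -> 31. No state change.
Op 5: fork(P0) -> P2. 4 ppages; refcounts: pp0:1 pp1:3 pp2:3 pp3:2
Op 6: fork(P1) -> P3. 4 ppages; refcounts: pp0:2 pp1:4 pp2:4 pp3:2

yes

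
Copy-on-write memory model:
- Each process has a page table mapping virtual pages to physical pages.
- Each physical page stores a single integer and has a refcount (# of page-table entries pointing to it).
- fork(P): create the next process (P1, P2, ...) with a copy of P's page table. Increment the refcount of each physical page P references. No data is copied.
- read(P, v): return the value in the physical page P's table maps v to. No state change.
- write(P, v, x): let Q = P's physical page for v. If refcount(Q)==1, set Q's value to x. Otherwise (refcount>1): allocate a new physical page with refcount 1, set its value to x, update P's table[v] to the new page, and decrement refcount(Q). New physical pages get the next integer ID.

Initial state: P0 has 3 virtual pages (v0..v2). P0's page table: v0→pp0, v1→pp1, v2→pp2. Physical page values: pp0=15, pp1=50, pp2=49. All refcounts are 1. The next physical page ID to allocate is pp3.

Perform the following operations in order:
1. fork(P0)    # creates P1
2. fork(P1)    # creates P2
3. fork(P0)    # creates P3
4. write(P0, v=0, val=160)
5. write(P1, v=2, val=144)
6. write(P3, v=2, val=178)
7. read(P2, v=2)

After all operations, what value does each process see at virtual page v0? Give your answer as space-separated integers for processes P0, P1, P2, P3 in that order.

Op 1: fork(P0) -> P1. 3 ppages; refcounts: pp0:2 pp1:2 pp2:2
Op 2: fork(P1) -> P2. 3 ppages; refcounts: pp0:3 pp1:3 pp2:3
Op 3: fork(P0) -> P3. 3 ppages; refcounts: pp0:4 pp1:4 pp2:4
Op 4: write(P0, v0, 160). refcount(pp0)=4>1 -> COPY to pp3. 4 ppages; refcounts: pp0:3 pp1:4 pp2:4 pp3:1
Op 5: write(P1, v2, 144). refcount(pp2)=4>1 -> COPY to pp4. 5 ppages; refcounts: pp0:3 pp1:4 pp2:3 pp3:1 pp4:1
Op 6: write(P3, v2, 178). refcount(pp2)=3>1 -> COPY to pp5. 6 ppages; refcounts: pp0:3 pp1:4 pp2:2 pp3:1 pp4:1 pp5:1
Op 7: read(P2, v2) -> 49. No state change.
P0: v0 -> pp3 = 160
P1: v0 -> pp0 = 15
P2: v0 -> pp0 = 15
P3: v0 -> pp0 = 15

Answer: 160 15 15 15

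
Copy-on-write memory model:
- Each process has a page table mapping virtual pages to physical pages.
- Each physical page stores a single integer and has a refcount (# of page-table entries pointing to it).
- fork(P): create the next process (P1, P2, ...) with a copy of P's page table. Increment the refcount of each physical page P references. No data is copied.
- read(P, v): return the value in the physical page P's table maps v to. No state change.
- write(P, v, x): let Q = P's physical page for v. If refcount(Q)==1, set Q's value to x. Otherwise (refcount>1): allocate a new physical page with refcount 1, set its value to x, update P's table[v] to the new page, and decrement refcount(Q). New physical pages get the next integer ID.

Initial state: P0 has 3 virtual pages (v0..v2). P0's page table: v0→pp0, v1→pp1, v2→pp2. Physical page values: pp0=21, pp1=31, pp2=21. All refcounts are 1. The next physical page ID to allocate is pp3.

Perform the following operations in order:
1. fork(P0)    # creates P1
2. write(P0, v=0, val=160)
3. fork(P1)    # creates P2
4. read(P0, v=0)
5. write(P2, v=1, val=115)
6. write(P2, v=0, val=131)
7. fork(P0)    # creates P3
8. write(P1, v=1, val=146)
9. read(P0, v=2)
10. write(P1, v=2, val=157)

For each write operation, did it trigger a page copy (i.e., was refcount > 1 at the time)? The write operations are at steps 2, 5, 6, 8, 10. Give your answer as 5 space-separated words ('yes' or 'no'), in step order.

Op 1: fork(P0) -> P1. 3 ppages; refcounts: pp0:2 pp1:2 pp2:2
Op 2: write(P0, v0, 160). refcount(pp0)=2>1 -> COPY to pp3. 4 ppages; refcounts: pp0:1 pp1:2 pp2:2 pp3:1
Op 3: fork(P1) -> P2. 4 ppages; refcounts: pp0:2 pp1:3 pp2:3 pp3:1
Op 4: read(P0, v0) -> 160. No state change.
Op 5: write(P2, v1, 115). refcount(pp1)=3>1 -> COPY to pp4. 5 ppages; refcounts: pp0:2 pp1:2 pp2:3 pp3:1 pp4:1
Op 6: write(P2, v0, 131). refcount(pp0)=2>1 -> COPY to pp5. 6 ppages; refcounts: pp0:1 pp1:2 pp2:3 pp3:1 pp4:1 pp5:1
Op 7: fork(P0) -> P3. 6 ppages; refcounts: pp0:1 pp1:3 pp2:4 pp3:2 pp4:1 pp5:1
Op 8: write(P1, v1, 146). refcount(pp1)=3>1 -> COPY to pp6. 7 ppages; refcounts: pp0:1 pp1:2 pp2:4 pp3:2 pp4:1 pp5:1 pp6:1
Op 9: read(P0, v2) -> 21. No state change.
Op 10: write(P1, v2, 157). refcount(pp2)=4>1 -> COPY to pp7. 8 ppages; refcounts: pp0:1 pp1:2 pp2:3 pp3:2 pp4:1 pp5:1 pp6:1 pp7:1

yes yes yes yes yes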